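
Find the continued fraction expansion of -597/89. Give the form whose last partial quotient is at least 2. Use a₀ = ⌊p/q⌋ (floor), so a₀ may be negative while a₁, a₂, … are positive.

[-7; 3, 2, 2, 1, 3]

-597 = -7·89 + 26
89 = 3·26 + 11
26 = 2·11 + 4
11 = 2·4 + 3
4 = 1·3 + 1
3 = 3·1 + 0  (stop)
So -597/89 = [-7; 3, 2, 2, 1, 3].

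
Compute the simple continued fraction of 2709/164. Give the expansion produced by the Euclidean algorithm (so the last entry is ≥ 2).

2709 = 16×164 + 85
164 = 1×85 + 79
85 = 1×79 + 6
79 = 13×6 + 1
6 = 6×1 + 0  (stop)
So 2709/164 = [16; 1, 1, 13, 6].

[16; 1, 1, 13, 6]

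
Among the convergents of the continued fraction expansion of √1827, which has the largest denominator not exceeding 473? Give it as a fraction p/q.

6497/152

√1827 = [42; 1, 2, 1, 8, 1, 2, 1, 84, …] (period length 8).
Convergents:
  p_0/q_0 = 42/1
  p_1/q_1 = 43/1
  p_2/q_2 = 128/3
  p_3/q_3 = 171/4
  p_4/q_4 = 1496/35
  p_5/q_5 = 1667/39
  p_6/q_6 = 4830/113
  p_7/q_7 = 6497/152
  p_8/q_8 = 550578/12881
q_7 = 152 ≤ 473 < 12881 = q_8, so the answer is 6497/152.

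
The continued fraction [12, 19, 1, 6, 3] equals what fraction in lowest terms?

Fold from the inside: start with 3/1.
  6 + 1/3 = 19/3
  1 + 3/19 = 22/19
  19 + 19/22 = 437/22
  12 + 22/437 = 5266/437

5266/437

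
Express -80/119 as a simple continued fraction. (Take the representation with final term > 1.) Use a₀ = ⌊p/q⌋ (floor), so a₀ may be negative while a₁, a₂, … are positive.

-80 = -1·119 + 39
119 = 3·39 + 2
39 = 19·2 + 1
2 = 2·1 + 0  (stop)
So -80/119 = [-1; 3, 19, 2].

[-1; 3, 19, 2]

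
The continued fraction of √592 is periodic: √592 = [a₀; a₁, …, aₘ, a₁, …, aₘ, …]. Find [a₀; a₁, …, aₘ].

a₀ = ⌊√592⌋ = 24.
With m₀=0, d₀=1 and mₖ₊₁ = dₖaₖ − mₖ, dₖ₊₁ = (n − mₖ₊₁²)/dₖ, aₖ₊₁ = ⌊(a₀+mₖ₊₁)/dₖ₊₁⌋:
  k=1: m=24, d=16, a=3
  k=2: m=24, d=1, a=48
d=1 and a=2a₀=48 at k=2, so the next step gives (m, d) = (24, 16) again — its k=1 value — and the period has length 2.

[24; 3, 48]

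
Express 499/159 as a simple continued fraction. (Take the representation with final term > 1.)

499 = 3*159 + 22
159 = 7*22 + 5
22 = 4*5 + 2
5 = 2*2 + 1
2 = 2*1 + 0  (stop)
So 499/159 = [3; 7, 4, 2, 2].

[3; 7, 4, 2, 2]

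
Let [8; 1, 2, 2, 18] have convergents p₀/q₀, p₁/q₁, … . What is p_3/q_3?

61/7

Using pₖ = aₖpₖ₋₁ + pₖ₋₂, qₖ = aₖqₖ₋₁ + qₖ₋₂ (with p₋₁=1, p₋₂=0, q₋₁=0, q₋₂=1):
  k=0: a=8, p=8, q=1
  k=1: a=1, p=9, q=1
  k=2: a=2, p=26, q=3
  k=3: a=2, p=61, q=7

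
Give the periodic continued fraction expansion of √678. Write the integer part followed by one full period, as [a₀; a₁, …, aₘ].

a₀ = ⌊√678⌋ = 26.

[26; 26, 52]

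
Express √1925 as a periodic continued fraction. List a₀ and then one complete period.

a₀ = ⌊√1925⌋ = 43.
With m₀=0, d₀=1 and mₖ₊₁ = dₖaₖ − mₖ, dₖ₊₁ = (n − mₖ₊₁²)/dₖ, aₖ₊₁ = ⌊(a₀+mₖ₊₁)/dₖ₊₁⌋:
  k=1: m=43, d=76, a=1
  k=2: m=33, d=11, a=6
  k=3: m=33, d=76, a=1
  k=4: m=43, d=1, a=86
d=1 and a=2a₀=86 at k=4, so the next step gives (m, d) = (43, 76) again — its k=1 value — and the period has length 4.

[43; 1, 6, 1, 86]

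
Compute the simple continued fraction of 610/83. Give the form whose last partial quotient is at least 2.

610 = 7*83 + 29
83 = 2*29 + 25
29 = 1*25 + 4
25 = 6*4 + 1
4 = 4*1 + 0  (stop)
So 610/83 = [7; 2, 1, 6, 4].

[7; 2, 1, 6, 4]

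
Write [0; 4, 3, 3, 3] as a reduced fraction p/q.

33/142

Using pₖ = aₖpₖ₋₁ + pₖ₋₂ and qₖ = aₖqₖ₋₁ + qₖ₋₂:
  k=0: a=0, p=0, q=1
  k=1: a=4, p=1, q=4
  k=2: a=3, p=3, q=13
  k=3: a=3, p=10, q=43
  k=4: a=3, p=33, q=142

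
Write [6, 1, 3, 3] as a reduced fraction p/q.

88/13

Fold from the inside: start with 3/1.
  3 + 1/3 = 10/3
  1 + 3/10 = 13/10
  6 + 10/13 = 88/13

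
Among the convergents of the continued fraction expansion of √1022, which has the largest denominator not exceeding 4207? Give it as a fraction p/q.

65440/2047

√1022 = [31; 1, 30, 1, 62, …] (period length 4).
Convergents:
  p_0/q_0 = 31/1
  p_1/q_1 = 32/1
  p_2/q_2 = 991/31
  p_3/q_3 = 1023/32
  p_4/q_4 = 64417/2015
  p_5/q_5 = 65440/2047
  p_6/q_6 = 2027617/63425
q_5 = 2047 ≤ 4207 < 63425 = q_6, so the answer is 65440/2047.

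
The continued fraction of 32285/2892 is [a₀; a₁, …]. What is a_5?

6

32285 = 11·2892 + 473   →  a_0 = 11
2892 = 6·473 + 54   →  a_1 = 6
473 = 8·54 + 41   →  a_2 = 8
54 = 1·41 + 13   →  a_3 = 1
41 = 3·13 + 2   →  a_4 = 3
13 = 6·2 + 1   →  a_5 = 6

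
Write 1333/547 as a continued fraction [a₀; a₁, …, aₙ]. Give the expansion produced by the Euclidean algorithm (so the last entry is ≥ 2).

1333 = 2*547 + 239
547 = 2*239 + 69
239 = 3*69 + 32
69 = 2*32 + 5
32 = 6*5 + 2
5 = 2*2 + 1
2 = 2*1 + 0  (stop)
So 1333/547 = [2; 2, 3, 2, 6, 2, 2].

[2; 2, 3, 2, 6, 2, 2]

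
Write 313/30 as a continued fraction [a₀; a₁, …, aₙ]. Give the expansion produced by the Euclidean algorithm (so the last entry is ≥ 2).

313 = 10×30 + 13
30 = 2×13 + 4
13 = 3×4 + 1
4 = 4×1 + 0  (stop)
So 313/30 = [10; 2, 3, 4].

[10; 2, 3, 4]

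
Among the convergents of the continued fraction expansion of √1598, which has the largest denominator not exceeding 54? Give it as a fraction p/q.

√1598 = [39; 1, 38, 1, 78, …] (period length 4).
Convergents:
  p_0/q_0 = 39/1
  p_1/q_1 = 40/1
  p_2/q_2 = 1559/39
  p_3/q_3 = 1599/40
  p_4/q_4 = 126281/3159
q_3 = 40 ≤ 54 < 3159 = q_4, so the answer is 1599/40.

1599/40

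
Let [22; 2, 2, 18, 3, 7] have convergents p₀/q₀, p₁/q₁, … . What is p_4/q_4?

Using pₖ = aₖpₖ₋₁ + pₖ₋₂, qₖ = aₖqₖ₋₁ + qₖ₋₂ (with p₋₁=1, p₋₂=0, q₋₁=0, q₋₂=1):
  k=0: a=22, p=22, q=1
  k=1: a=2, p=45, q=2
  k=2: a=2, p=112, q=5
  k=3: a=18, p=2061, q=92
  k=4: a=3, p=6295, q=281

6295/281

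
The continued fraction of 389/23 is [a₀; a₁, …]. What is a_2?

389 = 16·23 + 21   →  a_0 = 16
23 = 1·21 + 2   →  a_1 = 1
21 = 10·2 + 1   →  a_2 = 10

10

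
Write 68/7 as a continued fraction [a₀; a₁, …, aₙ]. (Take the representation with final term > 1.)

68 = 9*7 + 5
7 = 1*5 + 2
5 = 2*2 + 1
2 = 2*1 + 0  (stop)
So 68/7 = [9; 1, 2, 2].

[9; 1, 2, 2]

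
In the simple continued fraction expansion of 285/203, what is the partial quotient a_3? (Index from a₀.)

285 = 1·203 + 82   →  a_0 = 1
203 = 2·82 + 39   →  a_1 = 2
82 = 2·39 + 4   →  a_2 = 2
39 = 9·4 + 3   →  a_3 = 9

9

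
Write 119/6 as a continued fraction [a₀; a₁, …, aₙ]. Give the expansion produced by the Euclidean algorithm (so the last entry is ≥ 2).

119 = 19·6 + 5
6 = 1·5 + 1
5 = 5·1 + 0  (stop)
So 119/6 = [19; 1, 5].

[19; 1, 5]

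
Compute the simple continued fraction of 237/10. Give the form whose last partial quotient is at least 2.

237 = 23×10 + 7
10 = 1×7 + 3
7 = 2×3 + 1
3 = 3×1 + 0  (stop)
So 237/10 = [23; 1, 2, 3].

[23; 1, 2, 3]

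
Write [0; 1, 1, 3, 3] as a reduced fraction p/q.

Using pₖ = aₖpₖ₋₁ + pₖ₋₂ and qₖ = aₖqₖ₋₁ + qₖ₋₂:
  k=0: a=0, p=0, q=1
  k=1: a=1, p=1, q=1
  k=2: a=1, p=1, q=2
  k=3: a=3, p=4, q=7
  k=4: a=3, p=13, q=23

13/23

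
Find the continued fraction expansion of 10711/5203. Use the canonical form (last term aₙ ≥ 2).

10711 = 2×5203 + 305
5203 = 17×305 + 18
305 = 16×18 + 17
18 = 1×17 + 1
17 = 17×1 + 0  (stop)
So 10711/5203 = [2; 17, 16, 1, 17].

[2; 17, 16, 1, 17]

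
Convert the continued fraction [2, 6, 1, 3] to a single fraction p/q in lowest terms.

58/27

Using pₖ = aₖpₖ₋₁ + pₖ₋₂ and qₖ = aₖqₖ₋₁ + qₖ₋₂:
  k=0: a=2, p=2, q=1
  k=1: a=6, p=13, q=6
  k=2: a=1, p=15, q=7
  k=3: a=3, p=58, q=27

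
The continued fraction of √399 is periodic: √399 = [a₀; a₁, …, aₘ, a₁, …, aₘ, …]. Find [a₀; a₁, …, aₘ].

[19; 1, 38]

a₀ = ⌊√399⌋ = 19.
With m₀=0, d₀=1 and mₖ₊₁ = dₖaₖ − mₖ, dₖ₊₁ = (n − mₖ₊₁²)/dₖ, aₖ₊₁ = ⌊(a₀+mₖ₊₁)/dₖ₊₁⌋:
  k=1: m=19, d=38, a=1
  k=2: m=19, d=1, a=38
d=1 and a=2a₀=38 at k=2, so the next step gives (m, d) = (19, 38) again — its k=1 value — and the period has length 2.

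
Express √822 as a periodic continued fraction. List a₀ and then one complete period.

[28; 1, 2, 28, 2, 1, 56]

a₀ = ⌊√822⌋ = 28.
With m₀=0, d₀=1 and mₖ₊₁ = dₖaₖ − mₖ, dₖ₊₁ = (n − mₖ₊₁²)/dₖ, aₖ₊₁ = ⌊(a₀+mₖ₊₁)/dₖ₊₁⌋:
  k=1: m=28, d=38, a=1
  k=2: m=10, d=19, a=2
  k=3: m=28, d=2, a=28
  k=4: m=28, d=19, a=2
  k=5: m=10, d=38, a=1
  k=6: m=28, d=1, a=56
d=1 and a=2a₀=56 at k=6, so the next step gives (m, d) = (28, 38) again — its k=1 value — and the period has length 6.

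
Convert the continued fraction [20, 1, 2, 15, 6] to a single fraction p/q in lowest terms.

Fold from the inside: start with 6/1.
  15 + 1/6 = 91/6
  2 + 6/91 = 188/91
  1 + 91/188 = 279/188
  20 + 188/279 = 5768/279

5768/279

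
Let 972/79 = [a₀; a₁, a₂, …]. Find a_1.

972 = 12·79 + 24   →  a_0 = 12
79 = 3·24 + 7   →  a_1 = 3

3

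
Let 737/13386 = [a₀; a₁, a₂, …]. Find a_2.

737 = 0·13386 + 737   →  a_0 = 0
13386 = 18·737 + 120   →  a_1 = 18
737 = 6·120 + 17   →  a_2 = 6

6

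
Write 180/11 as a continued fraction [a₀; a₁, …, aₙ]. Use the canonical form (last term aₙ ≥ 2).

180 = 16×11 + 4
11 = 2×4 + 3
4 = 1×3 + 1
3 = 3×1 + 0  (stop)
So 180/11 = [16; 2, 1, 3].

[16; 2, 1, 3]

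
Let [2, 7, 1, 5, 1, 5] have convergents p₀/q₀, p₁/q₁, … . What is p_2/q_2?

17/8

Using pₖ = aₖpₖ₋₁ + pₖ₋₂, qₖ = aₖqₖ₋₁ + qₖ₋₂ (with p₋₁=1, p₋₂=0, q₋₁=0, q₋₂=1):
  k=0: a=2, p=2, q=1
  k=1: a=7, p=15, q=7
  k=2: a=1, p=17, q=8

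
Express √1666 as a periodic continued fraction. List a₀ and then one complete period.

a₀ = ⌊√1666⌋ = 40.
With m₀=0, d₀=1 and mₖ₊₁ = dₖaₖ − mₖ, dₖ₊₁ = (n − mₖ₊₁²)/dₖ, aₖ₊₁ = ⌊(a₀+mₖ₊₁)/dₖ₊₁⌋:
  k=1: m=40, d=66, a=1
  k=2: m=26, d=15, a=4
  k=3: m=34, d=34, a=2
  k=4: m=34, d=15, a=4
  k=5: m=26, d=66, a=1
  k=6: m=40, d=1, a=80
d=1 and a=2a₀=80 at k=6, so the next step gives (m, d) = (40, 66) again — its k=1 value — and the period has length 6.

[40; 1, 4, 2, 4, 1, 80]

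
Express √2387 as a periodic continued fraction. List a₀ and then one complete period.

[48; 1, 5, 1, 96]

a₀ = ⌊√2387⌋ = 48.
With m₀=0, d₀=1 and mₖ₊₁ = dₖaₖ − mₖ, dₖ₊₁ = (n − mₖ₊₁²)/dₖ, aₖ₊₁ = ⌊(a₀+mₖ₊₁)/dₖ₊₁⌋:
  k=1: m=48, d=83, a=1
  k=2: m=35, d=14, a=5
  k=3: m=35, d=83, a=1
  k=4: m=48, d=1, a=96
d=1 and a=2a₀=96 at k=4, so the next step gives (m, d) = (48, 83) again — its k=1 value — and the period has length 4.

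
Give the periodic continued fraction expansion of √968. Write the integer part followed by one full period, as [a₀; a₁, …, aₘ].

a₀ = ⌊√968⌋ = 31.
With m₀=0, d₀=1 and mₖ₊₁ = dₖaₖ − mₖ, dₖ₊₁ = (n − mₖ₊₁²)/dₖ, aₖ₊₁ = ⌊(a₀+mₖ₊₁)/dₖ₊₁⌋:
  k=1: m=31, d=7, a=8
  k=2: m=25, d=49, a=1
  k=3: m=24, d=8, a=6
  k=4: m=24, d=49, a=1
  k=5: m=25, d=7, a=8
  k=6: m=31, d=1, a=62
d=1 and a=2a₀=62 at k=6, so the next step gives (m, d) = (31, 7) again — its k=1 value — and the period has length 6.

[31; 8, 1, 6, 1, 8, 62]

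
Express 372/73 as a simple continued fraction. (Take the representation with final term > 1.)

372 = 5*73 + 7
73 = 10*7 + 3
7 = 2*3 + 1
3 = 3*1 + 0  (stop)
So 372/73 = [5; 10, 2, 3].

[5; 10, 2, 3]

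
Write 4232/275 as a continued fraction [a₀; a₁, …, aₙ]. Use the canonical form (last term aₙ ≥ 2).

[15; 2, 1, 1, 3, 15]

4232 = 15×275 + 107
275 = 2×107 + 61
107 = 1×61 + 46
61 = 1×46 + 15
46 = 3×15 + 1
15 = 15×1 + 0  (stop)
So 4232/275 = [15; 2, 1, 1, 3, 15].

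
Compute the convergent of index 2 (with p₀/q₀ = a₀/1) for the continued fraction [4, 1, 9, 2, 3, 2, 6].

49/10

Using pₖ = aₖpₖ₋₁ + pₖ₋₂, qₖ = aₖqₖ₋₁ + qₖ₋₂ (with p₋₁=1, p₋₂=0, q₋₁=0, q₋₂=1):
  k=0: a=4, p=4, q=1
  k=1: a=1, p=5, q=1
  k=2: a=9, p=49, q=10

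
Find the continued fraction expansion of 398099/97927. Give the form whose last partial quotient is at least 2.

398099 = 4·97927 + 6391
97927 = 15·6391 + 2062
6391 = 3·2062 + 205
2062 = 10·205 + 12
205 = 17·12 + 1
12 = 12·1 + 0  (stop)
So 398099/97927 = [4; 15, 3, 10, 17, 12].

[4; 15, 3, 10, 17, 12]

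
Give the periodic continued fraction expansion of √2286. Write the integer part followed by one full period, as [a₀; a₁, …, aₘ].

[47; 1, 4, 3, 10, 3, 4, 1, 94]

a₀ = ⌊√2286⌋ = 47.
With m₀=0, d₀=1 and mₖ₊₁ = dₖaₖ − mₖ, dₖ₊₁ = (n − mₖ₊₁²)/dₖ, aₖ₊₁ = ⌊(a₀+mₖ₊₁)/dₖ₊₁⌋:
  k=1: m=47, d=77, a=1
  k=2: m=30, d=18, a=4
  k=3: m=42, d=29, a=3
  k=4: m=45, d=9, a=10
  k=5: m=45, d=29, a=3
  k=6: m=42, d=18, a=4
  k=7: m=30, d=77, a=1
  k=8: m=47, d=1, a=94
d=1 and a=2a₀=94 at k=8, so the next step gives (m, d) = (47, 77) again — its k=1 value — and the period has length 8.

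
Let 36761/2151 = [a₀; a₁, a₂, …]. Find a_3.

36761 = 17·2151 + 194   →  a_0 = 17
2151 = 11·194 + 17   →  a_1 = 11
194 = 11·17 + 7   →  a_2 = 11
17 = 2·7 + 3   →  a_3 = 2

2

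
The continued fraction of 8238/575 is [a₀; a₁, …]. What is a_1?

8238 = 14·575 + 188   →  a_0 = 14
575 = 3·188 + 11   →  a_1 = 3

3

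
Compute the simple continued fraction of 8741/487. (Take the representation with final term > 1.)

8741 = 17·487 + 462
487 = 1·462 + 25
462 = 18·25 + 12
25 = 2·12 + 1
12 = 12·1 + 0  (stop)
So 8741/487 = [17; 1, 18, 2, 12].

[17; 1, 18, 2, 12]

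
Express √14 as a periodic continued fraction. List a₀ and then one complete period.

a₀ = ⌊√14⌋ = 3.
With m₀=0, d₀=1 and mₖ₊₁ = dₖaₖ − mₖ, dₖ₊₁ = (n − mₖ₊₁²)/dₖ, aₖ₊₁ = ⌊(a₀+mₖ₊₁)/dₖ₊₁⌋:
  k=1: m=3, d=5, a=1
  k=2: m=2, d=2, a=2
  k=3: m=2, d=5, a=1
  k=4: m=3, d=1, a=6
d=1 and a=2a₀=6 at k=4, so the next step gives (m, d) = (3, 5) again — its k=1 value — and the period has length 4.

[3; 1, 2, 1, 6]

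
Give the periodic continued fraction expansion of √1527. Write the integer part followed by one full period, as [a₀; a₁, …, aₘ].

[39; 13, 78]

a₀ = ⌊√1527⌋ = 39.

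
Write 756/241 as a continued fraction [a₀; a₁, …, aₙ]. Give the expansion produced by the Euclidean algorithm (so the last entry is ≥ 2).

756 = 3*241 + 33
241 = 7*33 + 10
33 = 3*10 + 3
10 = 3*3 + 1
3 = 3*1 + 0  (stop)
So 756/241 = [3; 7, 3, 3, 3].

[3; 7, 3, 3, 3]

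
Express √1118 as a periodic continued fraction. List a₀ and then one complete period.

a₀ = ⌊√1118⌋ = 33.
With m₀=0, d₀=1 and mₖ₊₁ = dₖaₖ − mₖ, dₖ₊₁ = (n − mₖ₊₁²)/dₖ, aₖ₊₁ = ⌊(a₀+mₖ₊₁)/dₖ₊₁⌋:
  k=1: m=33, d=29, a=2
  k=2: m=25, d=17, a=3
  k=3: m=26, d=26, a=2
  k=4: m=26, d=17, a=3
  k=5: m=25, d=29, a=2
  k=6: m=33, d=1, a=66
d=1 and a=2a₀=66 at k=6, so the next step gives (m, d) = (33, 29) again — its k=1 value — and the period has length 6.

[33; 2, 3, 2, 3, 2, 66]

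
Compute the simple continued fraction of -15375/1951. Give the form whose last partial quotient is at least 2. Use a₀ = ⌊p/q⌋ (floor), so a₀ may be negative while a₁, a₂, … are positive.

-15375 = -8*1951 + 233
1951 = 8*233 + 87
233 = 2*87 + 59
87 = 1*59 + 28
59 = 2*28 + 3
28 = 9*3 + 1
3 = 3*1 + 0  (stop)
So -15375/1951 = [-8; 8, 2, 1, 2, 9, 3].

[-8; 8, 2, 1, 2, 9, 3]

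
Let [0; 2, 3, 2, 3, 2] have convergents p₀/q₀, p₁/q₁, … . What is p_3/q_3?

Using pₖ = aₖpₖ₋₁ + pₖ₋₂, qₖ = aₖqₖ₋₁ + qₖ₋₂ (with p₋₁=1, p₋₂=0, q₋₁=0, q₋₂=1):
  k=0: a=0, p=0, q=1
  k=1: a=2, p=1, q=2
  k=2: a=3, p=3, q=7
  k=3: a=2, p=7, q=16

7/16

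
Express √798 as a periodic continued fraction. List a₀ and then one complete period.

[28; 4, 56]

a₀ = ⌊√798⌋ = 28.
With m₀=0, d₀=1 and mₖ₊₁ = dₖaₖ − mₖ, dₖ₊₁ = (n − mₖ₊₁²)/dₖ, aₖ₊₁ = ⌊(a₀+mₖ₊₁)/dₖ₊₁⌋:
  k=1: m=28, d=14, a=4
  k=2: m=28, d=1, a=56
d=1 and a=2a₀=56 at k=2, so the next step gives (m, d) = (28, 14) again — its k=1 value — and the period has length 2.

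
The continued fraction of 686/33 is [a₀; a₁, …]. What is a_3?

1

686 = 20·33 + 26   →  a_0 = 20
33 = 1·26 + 7   →  a_1 = 1
26 = 3·7 + 5   →  a_2 = 3
7 = 1·5 + 2   →  a_3 = 1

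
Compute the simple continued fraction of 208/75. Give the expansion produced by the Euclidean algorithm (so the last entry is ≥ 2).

[2; 1, 3, 2, 2, 3]

208 = 2·75 + 58
75 = 1·58 + 17
58 = 3·17 + 7
17 = 2·7 + 3
7 = 2·3 + 1
3 = 3·1 + 0  (stop)
So 208/75 = [2; 1, 3, 2, 2, 3].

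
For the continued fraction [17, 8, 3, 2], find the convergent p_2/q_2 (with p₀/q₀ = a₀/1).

428/25

Using pₖ = aₖpₖ₋₁ + pₖ₋₂, qₖ = aₖqₖ₋₁ + qₖ₋₂ (with p₋₁=1, p₋₂=0, q₋₁=0, q₋₂=1):
  k=0: a=17, p=17, q=1
  k=1: a=8, p=137, q=8
  k=2: a=3, p=428, q=25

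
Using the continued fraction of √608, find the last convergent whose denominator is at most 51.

√608 = [24; 1, 1, 1, 11, 1, 1, 1, 48, …] (period length 8).
Convergents:
  p_0/q_0 = 24/1
  p_1/q_1 = 25/1
  p_2/q_2 = 49/2
  p_3/q_3 = 74/3
  p_4/q_4 = 863/35
  p_5/q_5 = 937/38
  p_6/q_6 = 1800/73
q_5 = 38 ≤ 51 < 73 = q_6, so the answer is 937/38.

937/38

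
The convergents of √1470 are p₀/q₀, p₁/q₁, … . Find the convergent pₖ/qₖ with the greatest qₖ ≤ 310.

√1470 = [38; 2, 1, 14, 1, 2, 76, …] (period length 6).
Convergents:
  p_0/q_0 = 38/1
  p_1/q_1 = 77/2
  p_2/q_2 = 115/3
  p_3/q_3 = 1687/44
  p_4/q_4 = 1802/47
  p_5/q_5 = 5291/138
  p_6/q_6 = 403918/10535
q_5 = 138 ≤ 310 < 10535 = q_6, so the answer is 5291/138.

5291/138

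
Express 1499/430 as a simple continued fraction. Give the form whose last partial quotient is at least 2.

[3; 2, 17, 2, 2, 2]

1499 = 3×430 + 209
430 = 2×209 + 12
209 = 17×12 + 5
12 = 2×5 + 2
5 = 2×2 + 1
2 = 2×1 + 0  (stop)
So 1499/430 = [3; 2, 17, 2, 2, 2].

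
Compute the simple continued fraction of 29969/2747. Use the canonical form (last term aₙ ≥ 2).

[10; 1, 10, 13, 19]

29969 = 10*2747 + 2499
2747 = 1*2499 + 248
2499 = 10*248 + 19
248 = 13*19 + 1
19 = 19*1 + 0  (stop)
So 29969/2747 = [10; 1, 10, 13, 19].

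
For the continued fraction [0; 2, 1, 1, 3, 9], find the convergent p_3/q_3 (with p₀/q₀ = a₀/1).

Using pₖ = aₖpₖ₋₁ + pₖ₋₂, qₖ = aₖqₖ₋₁ + qₖ₋₂ (with p₋₁=1, p₋₂=0, q₋₁=0, q₋₂=1):
  k=0: a=0, p=0, q=1
  k=1: a=2, p=1, q=2
  k=2: a=1, p=1, q=3
  k=3: a=1, p=2, q=5

2/5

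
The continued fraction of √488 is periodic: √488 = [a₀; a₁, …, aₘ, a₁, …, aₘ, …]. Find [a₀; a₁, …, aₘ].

[22; 11, 44]

a₀ = ⌊√488⌋ = 22.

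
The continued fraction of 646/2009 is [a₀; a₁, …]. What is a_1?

646 = 0·2009 + 646   →  a_0 = 0
2009 = 3·646 + 71   →  a_1 = 3

3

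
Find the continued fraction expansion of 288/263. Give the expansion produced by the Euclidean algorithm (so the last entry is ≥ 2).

288 = 1*263 + 25
263 = 10*25 + 13
25 = 1*13 + 12
13 = 1*12 + 1
12 = 12*1 + 0  (stop)
So 288/263 = [1; 10, 1, 1, 12].

[1; 10, 1, 1, 12]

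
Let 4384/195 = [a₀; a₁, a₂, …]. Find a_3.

4384 = 22·195 + 94   →  a_0 = 22
195 = 2·94 + 7   →  a_1 = 2
94 = 13·7 + 3   →  a_2 = 13
7 = 2·3 + 1   →  a_3 = 2

2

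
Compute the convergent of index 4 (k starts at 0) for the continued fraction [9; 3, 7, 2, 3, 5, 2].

1519/163

Using pₖ = aₖpₖ₋₁ + pₖ₋₂, qₖ = aₖqₖ₋₁ + qₖ₋₂ (with p₋₁=1, p₋₂=0, q₋₁=0, q₋₂=1):
  k=0: a=9, p=9, q=1
  k=1: a=3, p=28, q=3
  k=2: a=7, p=205, q=22
  k=3: a=2, p=438, q=47
  k=4: a=3, p=1519, q=163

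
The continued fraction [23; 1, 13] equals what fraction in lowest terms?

335/14

Fold from the inside: start with 13/1.
  1 + 1/13 = 14/13
  23 + 13/14 = 335/14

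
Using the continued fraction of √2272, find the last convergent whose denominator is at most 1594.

√2272 = [47; 1, 1, 1, 94, …] (period length 4).
Convergents:
  p_0/q_0 = 47/1
  p_1/q_1 = 48/1
  p_2/q_2 = 95/2
  p_3/q_3 = 143/3
  p_4/q_4 = 13537/284
  p_5/q_5 = 13680/287
  p_6/q_6 = 27217/571
  p_7/q_7 = 40897/858
  p_8/q_8 = 3871535/81223
q_7 = 858 ≤ 1594 < 81223 = q_8, so the answer is 40897/858.

40897/858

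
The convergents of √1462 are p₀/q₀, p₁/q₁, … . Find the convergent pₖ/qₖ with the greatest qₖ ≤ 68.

650/17

√1462 = [38; 4, 4, 4, 76, …] (period length 4).
Convergents:
  p_0/q_0 = 38/1
  p_1/q_1 = 153/4
  p_2/q_2 = 650/17
  p_3/q_3 = 2753/72
q_2 = 17 ≤ 68 < 72 = q_3, so the answer is 650/17.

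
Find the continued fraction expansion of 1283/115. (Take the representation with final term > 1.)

[11; 6, 2, 1, 1, 3]

1283 = 11*115 + 18
115 = 6*18 + 7
18 = 2*7 + 4
7 = 1*4 + 3
4 = 1*3 + 1
3 = 3*1 + 0  (stop)
So 1283/115 = [11; 6, 2, 1, 1, 3].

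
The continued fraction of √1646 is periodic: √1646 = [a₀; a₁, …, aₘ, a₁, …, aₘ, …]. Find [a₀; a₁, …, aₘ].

a₀ = ⌊√1646⌋ = 40.

[40; 1, 1, 3, 40, 3, 1, 1, 80]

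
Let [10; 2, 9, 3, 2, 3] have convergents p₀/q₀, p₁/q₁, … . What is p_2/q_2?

199/19

Using pₖ = aₖpₖ₋₁ + pₖ₋₂, qₖ = aₖqₖ₋₁ + qₖ₋₂ (with p₋₁=1, p₋₂=0, q₋₁=0, q₋₂=1):
  k=0: a=10, p=10, q=1
  k=1: a=2, p=21, q=2
  k=2: a=9, p=199, q=19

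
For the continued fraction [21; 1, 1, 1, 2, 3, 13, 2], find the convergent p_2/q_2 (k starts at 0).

43/2

Using pₖ = aₖpₖ₋₁ + pₖ₋₂, qₖ = aₖqₖ₋₁ + qₖ₋₂ (with p₋₁=1, p₋₂=0, q₋₁=0, q₋₂=1):
  k=0: a=21, p=21, q=1
  k=1: a=1, p=22, q=1
  k=2: a=1, p=43, q=2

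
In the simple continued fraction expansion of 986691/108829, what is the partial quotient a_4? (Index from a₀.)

986691 = 9·108829 + 7230   →  a_0 = 9
108829 = 15·7230 + 379   →  a_1 = 15
7230 = 19·379 + 29   →  a_2 = 19
379 = 13·29 + 2   →  a_3 = 13
29 = 14·2 + 1   →  a_4 = 14

14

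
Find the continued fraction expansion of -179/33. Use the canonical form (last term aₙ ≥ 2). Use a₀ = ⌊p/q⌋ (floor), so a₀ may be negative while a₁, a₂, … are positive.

[-6; 1, 1, 2, 1, 4]

-179 = -6×33 + 19
33 = 1×19 + 14
19 = 1×14 + 5
14 = 2×5 + 4
5 = 1×4 + 1
4 = 4×1 + 0  (stop)
So -179/33 = [-6; 1, 1, 2, 1, 4].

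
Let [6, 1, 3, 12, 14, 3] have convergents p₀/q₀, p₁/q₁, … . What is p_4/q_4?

Using pₖ = aₖpₖ₋₁ + pₖ₋₂, qₖ = aₖqₖ₋₁ + qₖ₋₂ (with p₋₁=1, p₋₂=0, q₋₁=0, q₋₂=1):
  k=0: a=6, p=6, q=1
  k=1: a=1, p=7, q=1
  k=2: a=3, p=27, q=4
  k=3: a=12, p=331, q=49
  k=4: a=14, p=4661, q=690

4661/690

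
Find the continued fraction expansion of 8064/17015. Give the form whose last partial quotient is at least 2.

8064 = 0*17015 + 8064
17015 = 2*8064 + 887
8064 = 9*887 + 81
887 = 10*81 + 77
81 = 1*77 + 4
77 = 19*4 + 1
4 = 4*1 + 0  (stop)
So 8064/17015 = [0; 2, 9, 10, 1, 19, 4].

[0; 2, 9, 10, 1, 19, 4]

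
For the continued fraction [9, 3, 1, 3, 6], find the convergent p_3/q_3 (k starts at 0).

139/15

Using pₖ = aₖpₖ₋₁ + pₖ₋₂, qₖ = aₖqₖ₋₁ + qₖ₋₂ (with p₋₁=1, p₋₂=0, q₋₁=0, q₋₂=1):
  k=0: a=9, p=9, q=1
  k=1: a=3, p=28, q=3
  k=2: a=1, p=37, q=4
  k=3: a=3, p=139, q=15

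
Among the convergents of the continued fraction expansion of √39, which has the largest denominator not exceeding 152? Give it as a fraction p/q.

√39 = [6; 4, 12, …] (period length 2).
Convergents:
  p_0/q_0 = 6/1
  p_1/q_1 = 25/4
  p_2/q_2 = 306/49
  p_3/q_3 = 1249/200
q_2 = 49 ≤ 152 < 200 = q_3, so the answer is 306/49.

306/49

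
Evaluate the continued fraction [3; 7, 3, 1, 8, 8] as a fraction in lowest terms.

Fold from the inside: start with 8/1.
  8 + 1/8 = 65/8
  1 + 8/65 = 73/65
  3 + 65/73 = 284/73
  7 + 73/284 = 2061/284
  3 + 284/2061 = 6467/2061

6467/2061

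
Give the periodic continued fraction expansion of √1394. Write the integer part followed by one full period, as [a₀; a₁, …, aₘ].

[37; 2, 1, 36, 1, 2, 74]

a₀ = ⌊√1394⌋ = 37.
With m₀=0, d₀=1 and mₖ₊₁ = dₖaₖ − mₖ, dₖ₊₁ = (n − mₖ₊₁²)/dₖ, aₖ₊₁ = ⌊(a₀+mₖ₊₁)/dₖ₊₁⌋:
  k=1: m=37, d=25, a=2
  k=2: m=13, d=49, a=1
  k=3: m=36, d=2, a=36
  k=4: m=36, d=49, a=1
  k=5: m=13, d=25, a=2
  k=6: m=37, d=1, a=74
d=1 and a=2a₀=74 at k=6, so the next step gives (m, d) = (37, 25) again — its k=1 value — and the period has length 6.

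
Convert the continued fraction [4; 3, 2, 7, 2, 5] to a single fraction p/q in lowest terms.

Fold from the inside: start with 5/1.
  2 + 1/5 = 11/5
  7 + 5/11 = 82/11
  2 + 11/82 = 175/82
  3 + 82/175 = 607/175
  4 + 175/607 = 2603/607

2603/607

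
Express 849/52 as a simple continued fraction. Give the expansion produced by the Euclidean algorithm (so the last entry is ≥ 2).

[16; 3, 17]

849 = 16×52 + 17
52 = 3×17 + 1
17 = 17×1 + 0  (stop)
So 849/52 = [16; 3, 17].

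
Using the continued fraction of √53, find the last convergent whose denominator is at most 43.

182/25

√53 = [7; 3, 1, 1, 3, 14, …] (period length 5).
Convergents:
  p_0/q_0 = 7/1
  p_1/q_1 = 22/3
  p_2/q_2 = 29/4
  p_3/q_3 = 51/7
  p_4/q_4 = 182/25
  p_5/q_5 = 2599/357
q_4 = 25 ≤ 43 < 357 = q_5, so the answer is 182/25.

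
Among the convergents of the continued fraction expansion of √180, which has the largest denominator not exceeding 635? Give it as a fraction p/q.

4253/317

√180 = [13; 2, 2, 2, 26, …] (period length 4).
Convergents:
  p_0/q_0 = 13/1
  p_1/q_1 = 27/2
  p_2/q_2 = 67/5
  p_3/q_3 = 161/12
  p_4/q_4 = 4253/317
  p_5/q_5 = 8667/646
q_4 = 317 ≤ 635 < 646 = q_5, so the answer is 4253/317.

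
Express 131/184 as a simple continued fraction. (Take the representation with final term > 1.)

131 = 0×184 + 131
184 = 1×131 + 53
131 = 2×53 + 25
53 = 2×25 + 3
25 = 8×3 + 1
3 = 3×1 + 0  (stop)
So 131/184 = [0; 1, 2, 2, 8, 3].

[0; 1, 2, 2, 8, 3]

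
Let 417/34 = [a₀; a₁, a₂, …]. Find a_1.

417 = 12·34 + 9   →  a_0 = 12
34 = 3·9 + 7   →  a_1 = 3

3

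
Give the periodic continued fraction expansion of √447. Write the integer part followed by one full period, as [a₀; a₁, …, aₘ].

a₀ = ⌊√447⌋ = 21.
With m₀=0, d₀=1 and mₖ₊₁ = dₖaₖ − mₖ, dₖ₊₁ = (n − mₖ₊₁²)/dₖ, aₖ₊₁ = ⌊(a₀+mₖ₊₁)/dₖ₊₁⌋:
  k=1: m=21, d=6, a=7
  k=2: m=21, d=1, a=42
d=1 and a=2a₀=42 at k=2, so the next step gives (m, d) = (21, 6) again — its k=1 value — and the period has length 2.

[21; 7, 42]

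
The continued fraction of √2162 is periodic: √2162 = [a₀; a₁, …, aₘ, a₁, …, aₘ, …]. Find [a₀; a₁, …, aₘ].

[46; 2, 92]

a₀ = ⌊√2162⌋ = 46.
With m₀=0, d₀=1 and mₖ₊₁ = dₖaₖ − mₖ, dₖ₊₁ = (n − mₖ₊₁²)/dₖ, aₖ₊₁ = ⌊(a₀+mₖ₊₁)/dₖ₊₁⌋:
  k=1: m=46, d=46, a=2
  k=2: m=46, d=1, a=92
d=1 and a=2a₀=92 at k=2, so the next step gives (m, d) = (46, 46) again — its k=1 value — and the period has length 2.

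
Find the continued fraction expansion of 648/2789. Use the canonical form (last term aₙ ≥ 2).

648 = 0×2789 + 648
2789 = 4×648 + 197
648 = 3×197 + 57
197 = 3×57 + 26
57 = 2×26 + 5
26 = 5×5 + 1
5 = 5×1 + 0  (stop)
So 648/2789 = [0; 4, 3, 3, 2, 5, 5].

[0; 4, 3, 3, 2, 5, 5]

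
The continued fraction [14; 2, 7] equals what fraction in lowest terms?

217/15

Using pₖ = aₖpₖ₋₁ + pₖ₋₂ and qₖ = aₖqₖ₋₁ + qₖ₋₂:
  k=0: a=14, p=14, q=1
  k=1: a=2, p=29, q=2
  k=2: a=7, p=217, q=15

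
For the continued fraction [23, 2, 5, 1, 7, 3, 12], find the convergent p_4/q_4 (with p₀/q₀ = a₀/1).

2393/102

Using pₖ = aₖpₖ₋₁ + pₖ₋₂, qₖ = aₖqₖ₋₁ + qₖ₋₂ (with p₋₁=1, p₋₂=0, q₋₁=0, q₋₂=1):
  k=0: a=23, p=23, q=1
  k=1: a=2, p=47, q=2
  k=2: a=5, p=258, q=11
  k=3: a=1, p=305, q=13
  k=4: a=7, p=2393, q=102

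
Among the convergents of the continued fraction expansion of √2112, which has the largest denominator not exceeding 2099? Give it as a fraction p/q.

√2112 = [45; 1, 21, 1, 90, …] (period length 4).
Convergents:
  p_0/q_0 = 45/1
  p_1/q_1 = 46/1
  p_2/q_2 = 1011/22
  p_3/q_3 = 1057/23
  p_4/q_4 = 96141/2092
  p_5/q_5 = 97198/2115
q_4 = 2092 ≤ 2099 < 2115 = q_5, so the answer is 96141/2092.

96141/2092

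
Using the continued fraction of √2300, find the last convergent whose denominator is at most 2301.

√2300 = [47; 1, 22, 1, 94, …] (period length 4).
Convergents:
  p_0/q_0 = 47/1
  p_1/q_1 = 48/1
  p_2/q_2 = 1103/23
  p_3/q_3 = 1151/24
  p_4/q_4 = 109297/2279
  p_5/q_5 = 110448/2303
q_4 = 2279 ≤ 2301 < 2303 = q_5, so the answer is 109297/2279.

109297/2279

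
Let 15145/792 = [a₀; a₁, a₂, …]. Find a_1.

8

15145 = 19·792 + 97   →  a_0 = 19
792 = 8·97 + 16   →  a_1 = 8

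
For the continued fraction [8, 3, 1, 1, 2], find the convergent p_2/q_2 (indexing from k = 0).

33/4

Using pₖ = aₖpₖ₋₁ + pₖ₋₂, qₖ = aₖqₖ₋₁ + qₖ₋₂ (with p₋₁=1, p₋₂=0, q₋₁=0, q₋₂=1):
  k=0: a=8, p=8, q=1
  k=1: a=3, p=25, q=3
  k=2: a=1, p=33, q=4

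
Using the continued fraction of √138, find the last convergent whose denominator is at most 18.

√138 = [11; 1, 2, 1, 22, …] (period length 4).
Convergents:
  p_0/q_0 = 11/1
  p_1/q_1 = 12/1
  p_2/q_2 = 35/3
  p_3/q_3 = 47/4
  p_4/q_4 = 1069/91
q_3 = 4 ≤ 18 < 91 = q_4, so the answer is 47/4.

47/4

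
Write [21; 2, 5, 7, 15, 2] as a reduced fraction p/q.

Using pₖ = aₖpₖ₋₁ + pₖ₋₂ and qₖ = aₖqₖ₋₁ + qₖ₋₂:
  k=0: a=21, p=21, q=1
  k=1: a=2, p=43, q=2
  k=2: a=5, p=236, q=11
  k=3: a=7, p=1695, q=79
  k=4: a=15, p=25661, q=1196
  k=5: a=2, p=53017, q=2471

53017/2471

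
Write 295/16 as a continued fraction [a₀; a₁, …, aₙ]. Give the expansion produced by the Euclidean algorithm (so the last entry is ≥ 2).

[18; 2, 3, 2]

295 = 18*16 + 7
16 = 2*7 + 2
7 = 3*2 + 1
2 = 2*1 + 0  (stop)
So 295/16 = [18; 2, 3, 2].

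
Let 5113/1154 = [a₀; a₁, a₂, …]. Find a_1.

5113 = 4·1154 + 497   →  a_0 = 4
1154 = 2·497 + 160   →  a_1 = 2

2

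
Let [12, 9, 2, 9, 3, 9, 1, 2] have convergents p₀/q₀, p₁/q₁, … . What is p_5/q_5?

63082/5211

Using pₖ = aₖpₖ₋₁ + pₖ₋₂, qₖ = aₖqₖ₋₁ + qₖ₋₂ (with p₋₁=1, p₋₂=0, q₋₁=0, q₋₂=1):
  k=0: a=12, p=12, q=1
  k=1: a=9, p=109, q=9
  k=2: a=2, p=230, q=19
  k=3: a=9, p=2179, q=180
  k=4: a=3, p=6767, q=559
  k=5: a=9, p=63082, q=5211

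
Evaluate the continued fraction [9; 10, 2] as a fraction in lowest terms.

Fold from the inside: start with 2/1.
  10 + 1/2 = 21/2
  9 + 2/21 = 191/21

191/21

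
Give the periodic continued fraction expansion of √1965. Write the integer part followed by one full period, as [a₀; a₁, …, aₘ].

a₀ = ⌊√1965⌋ = 44.
With m₀=0, d₀=1 and mₖ₊₁ = dₖaₖ − mₖ, dₖ₊₁ = (n − mₖ₊₁²)/dₖ, aₖ₊₁ = ⌊(a₀+mₖ₊₁)/dₖ₊₁⌋:
  k=1: m=44, d=29, a=3
  k=2: m=43, d=4, a=21
  k=3: m=41, d=71, a=1
  k=4: m=30, d=15, a=4
  k=5: m=30, d=71, a=1
  k=6: m=41, d=4, a=21
  k=7: m=43, d=29, a=3
  k=8: m=44, d=1, a=88
d=1 and a=2a₀=88 at k=8, so the next step gives (m, d) = (44, 29) again — its k=1 value — and the period has length 8.

[44; 3, 21, 1, 4, 1, 21, 3, 88]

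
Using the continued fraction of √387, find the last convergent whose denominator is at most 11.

59/3

√387 = [19; 1, 2, 19, 2, 1, 38, …] (period length 6).
Convergents:
  p_0/q_0 = 19/1
  p_1/q_1 = 20/1
  p_2/q_2 = 59/3
  p_3/q_3 = 1141/58
q_2 = 3 ≤ 11 < 58 = q_3, so the answer is 59/3.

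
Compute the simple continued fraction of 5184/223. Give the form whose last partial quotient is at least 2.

[23; 4, 18, 3]

5184 = 23*223 + 55
223 = 4*55 + 3
55 = 18*3 + 1
3 = 3*1 + 0  (stop)
So 5184/223 = [23; 4, 18, 3].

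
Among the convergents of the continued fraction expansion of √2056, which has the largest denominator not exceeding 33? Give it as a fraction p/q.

√2056 = [45; 2, 1, 10, 1, 2, 90, …] (period length 6).
Convergents:
  p_0/q_0 = 45/1
  p_1/q_1 = 91/2
  p_2/q_2 = 136/3
  p_3/q_3 = 1451/32
  p_4/q_4 = 1587/35
q_3 = 32 ≤ 33 < 35 = q_4, so the answer is 1451/32.

1451/32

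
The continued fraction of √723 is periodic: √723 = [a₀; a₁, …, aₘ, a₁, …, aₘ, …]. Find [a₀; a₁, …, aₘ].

a₀ = ⌊√723⌋ = 26.
With m₀=0, d₀=1 and mₖ₊₁ = dₖaₖ − mₖ, dₖ₊₁ = (n − mₖ₊₁²)/dₖ, aₖ₊₁ = ⌊(a₀+mₖ₊₁)/dₖ₊₁⌋:
  k=1: m=26, d=47, a=1
  k=2: m=21, d=6, a=7
  k=3: m=21, d=47, a=1
  k=4: m=26, d=1, a=52
d=1 and a=2a₀=52 at k=4, so the next step gives (m, d) = (26, 47) again — its k=1 value — and the period has length 4.

[26; 1, 7, 1, 52]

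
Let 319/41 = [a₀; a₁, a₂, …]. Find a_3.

319 = 7·41 + 32   →  a_0 = 7
41 = 1·32 + 9   →  a_1 = 1
32 = 3·9 + 5   →  a_2 = 3
9 = 1·5 + 4   →  a_3 = 1

1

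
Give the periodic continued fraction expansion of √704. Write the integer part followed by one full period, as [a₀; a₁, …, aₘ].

a₀ = ⌊√704⌋ = 26.
With m₀=0, d₀=1 and mₖ₊₁ = dₖaₖ − mₖ, dₖ₊₁ = (n − mₖ₊₁²)/dₖ, aₖ₊₁ = ⌊(a₀+mₖ₊₁)/dₖ₊₁⌋:
  k=1: m=26, d=28, a=1
  k=2: m=2, d=25, a=1
  k=3: m=23, d=7, a=7
  k=4: m=26, d=4, a=13
  k=5: m=26, d=7, a=7
  k=6: m=23, d=25, a=1
  k=7: m=2, d=28, a=1
  k=8: m=26, d=1, a=52
d=1 and a=2a₀=52 at k=8, so the next step gives (m, d) = (26, 28) again — its k=1 value — and the period has length 8.

[26; 1, 1, 7, 13, 7, 1, 1, 52]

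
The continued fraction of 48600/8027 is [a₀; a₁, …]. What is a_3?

48600 = 6·8027 + 438   →  a_0 = 6
8027 = 18·438 + 143   →  a_1 = 18
438 = 3·143 + 9   →  a_2 = 3
143 = 15·9 + 8   →  a_3 = 15

15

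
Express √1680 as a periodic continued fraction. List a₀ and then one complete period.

[40; 1, 80]

a₀ = ⌊√1680⌋ = 40.
With m₀=0, d₀=1 and mₖ₊₁ = dₖaₖ − mₖ, dₖ₊₁ = (n − mₖ₊₁²)/dₖ, aₖ₊₁ = ⌊(a₀+mₖ₊₁)/dₖ₊₁⌋:
  k=1: m=40, d=80, a=1
  k=2: m=40, d=1, a=80
d=1 and a=2a₀=80 at k=2, so the next step gives (m, d) = (40, 80) again — its k=1 value — and the period has length 2.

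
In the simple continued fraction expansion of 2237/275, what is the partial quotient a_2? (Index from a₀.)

2237 = 8·275 + 37   →  a_0 = 8
275 = 7·37 + 16   →  a_1 = 7
37 = 2·16 + 5   →  a_2 = 2

2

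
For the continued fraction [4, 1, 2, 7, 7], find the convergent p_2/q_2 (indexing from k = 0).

Using pₖ = aₖpₖ₋₁ + pₖ₋₂, qₖ = aₖqₖ₋₁ + qₖ₋₂ (with p₋₁=1, p₋₂=0, q₋₁=0, q₋₂=1):
  k=0: a=4, p=4, q=1
  k=1: a=1, p=5, q=1
  k=2: a=2, p=14, q=3

14/3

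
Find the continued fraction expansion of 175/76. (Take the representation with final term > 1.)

[2; 3, 3, 3, 2]

175 = 2·76 + 23
76 = 3·23 + 7
23 = 3·7 + 2
7 = 3·2 + 1
2 = 2·1 + 0  (stop)
So 175/76 = [2; 3, 3, 3, 2].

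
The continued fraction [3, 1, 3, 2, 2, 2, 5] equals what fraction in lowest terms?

1083/287

Fold from the inside: start with 5/1.
  2 + 1/5 = 11/5
  2 + 5/11 = 27/11
  2 + 11/27 = 65/27
  3 + 27/65 = 222/65
  1 + 65/222 = 287/222
  3 + 222/287 = 1083/287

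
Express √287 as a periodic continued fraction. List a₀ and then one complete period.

a₀ = ⌊√287⌋ = 16.
With m₀=0, d₀=1 and mₖ₊₁ = dₖaₖ − mₖ, dₖ₊₁ = (n − mₖ₊₁²)/dₖ, aₖ₊₁ = ⌊(a₀+mₖ₊₁)/dₖ₊₁⌋:
  k=1: m=16, d=31, a=1
  k=2: m=15, d=2, a=15
  k=3: m=15, d=31, a=1
  k=4: m=16, d=1, a=32
d=1 and a=2a₀=32 at k=4, so the next step gives (m, d) = (16, 31) again — its k=1 value — and the period has length 4.

[16; 1, 15, 1, 32]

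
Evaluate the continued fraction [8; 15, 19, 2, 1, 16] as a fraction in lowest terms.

Fold from the inside: start with 16/1.
  1 + 1/16 = 17/16
  2 + 16/17 = 50/17
  19 + 17/50 = 967/50
  15 + 50/967 = 14555/967
  8 + 967/14555 = 117407/14555

117407/14555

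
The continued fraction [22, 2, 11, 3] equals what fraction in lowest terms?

1596/71

Fold from the inside: start with 3/1.
  11 + 1/3 = 34/3
  2 + 3/34 = 71/34
  22 + 34/71 = 1596/71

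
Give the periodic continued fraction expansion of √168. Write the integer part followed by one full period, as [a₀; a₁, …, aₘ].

[12; 1, 24]

a₀ = ⌊√168⌋ = 12.
With m₀=0, d₀=1 and mₖ₊₁ = dₖaₖ − mₖ, dₖ₊₁ = (n − mₖ₊₁²)/dₖ, aₖ₊₁ = ⌊(a₀+mₖ₊₁)/dₖ₊₁⌋:
  k=1: m=12, d=24, a=1
  k=2: m=12, d=1, a=24
d=1 and a=2a₀=24 at k=2, so the next step gives (m, d) = (12, 24) again — its k=1 value — and the period has length 2.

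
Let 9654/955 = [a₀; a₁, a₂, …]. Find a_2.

9654 = 10·955 + 104   →  a_0 = 10
955 = 9·104 + 19   →  a_1 = 9
104 = 5·19 + 9   →  a_2 = 5

5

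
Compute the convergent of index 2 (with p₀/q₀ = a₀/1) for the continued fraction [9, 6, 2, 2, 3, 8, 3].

119/13

Using pₖ = aₖpₖ₋₁ + pₖ₋₂, qₖ = aₖqₖ₋₁ + qₖ₋₂ (with p₋₁=1, p₋₂=0, q₋₁=0, q₋₂=1):
  k=0: a=9, p=9, q=1
  k=1: a=6, p=55, q=6
  k=2: a=2, p=119, q=13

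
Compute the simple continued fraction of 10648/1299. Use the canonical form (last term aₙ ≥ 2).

10648 = 8×1299 + 256
1299 = 5×256 + 19
256 = 13×19 + 9
19 = 2×9 + 1
9 = 9×1 + 0  (stop)
So 10648/1299 = [8; 5, 13, 2, 9].

[8; 5, 13, 2, 9]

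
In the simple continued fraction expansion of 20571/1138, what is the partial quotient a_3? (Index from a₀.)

20571 = 18·1138 + 87   →  a_0 = 18
1138 = 13·87 + 7   →  a_1 = 13
87 = 12·7 + 3   →  a_2 = 12
7 = 2·3 + 1   →  a_3 = 2

2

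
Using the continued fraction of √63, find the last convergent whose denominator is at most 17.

√63 = [7; 1, 14, …] (period length 2).
Convergents:
  p_0/q_0 = 7/1
  p_1/q_1 = 8/1
  p_2/q_2 = 119/15
  p_3/q_3 = 127/16
  p_4/q_4 = 1897/239
q_3 = 16 ≤ 17 < 239 = q_4, so the answer is 127/16.

127/16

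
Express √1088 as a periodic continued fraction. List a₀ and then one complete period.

a₀ = ⌊√1088⌋ = 32.
With m₀=0, d₀=1 and mₖ₊₁ = dₖaₖ − mₖ, dₖ₊₁ = (n − mₖ₊₁²)/dₖ, aₖ₊₁ = ⌊(a₀+mₖ₊₁)/dₖ₊₁⌋:
  k=1: m=32, d=64, a=1
  k=2: m=32, d=1, a=64
d=1 and a=2a₀=64 at k=2, so the next step gives (m, d) = (32, 64) again — its k=1 value — and the period has length 2.

[32; 1, 64]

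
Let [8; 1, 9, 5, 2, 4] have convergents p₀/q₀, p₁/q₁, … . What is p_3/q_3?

454/51

Using pₖ = aₖpₖ₋₁ + pₖ₋₂, qₖ = aₖqₖ₋₁ + qₖ₋₂ (with p₋₁=1, p₋₂=0, q₋₁=0, q₋₂=1):
  k=0: a=8, p=8, q=1
  k=1: a=1, p=9, q=1
  k=2: a=9, p=89, q=10
  k=3: a=5, p=454, q=51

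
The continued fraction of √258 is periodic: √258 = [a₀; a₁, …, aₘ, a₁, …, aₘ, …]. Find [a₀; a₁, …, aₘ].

a₀ = ⌊√258⌋ = 16.
With m₀=0, d₀=1 and mₖ₊₁ = dₖaₖ − mₖ, dₖ₊₁ = (n − mₖ₊₁²)/dₖ, aₖ₊₁ = ⌊(a₀+mₖ₊₁)/dₖ₊₁⌋:
  k=1: m=16, d=2, a=16
  k=2: m=16, d=1, a=32
d=1 and a=2a₀=32 at k=2, so the next step gives (m, d) = (16, 2) again — its k=1 value — and the period has length 2.

[16; 16, 32]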